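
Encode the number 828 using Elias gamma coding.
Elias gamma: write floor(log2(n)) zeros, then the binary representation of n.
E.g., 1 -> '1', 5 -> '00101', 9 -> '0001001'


num_bits = floor(log2(828)) + 1 = 10
leading_zeros = num_bits - 1 = 9
binary(828) = 1100111100

Elias gamma(828) = '000000000' + '1100111100' = 0000000001100111100 (19 bits)


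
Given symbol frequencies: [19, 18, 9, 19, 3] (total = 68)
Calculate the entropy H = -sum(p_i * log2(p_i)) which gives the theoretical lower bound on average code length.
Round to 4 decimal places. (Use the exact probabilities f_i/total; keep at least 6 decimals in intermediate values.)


Per-symbol terms -p_i * log2(p_i) with p_i = f_i/68:
  p = 19/68 = 0.279412: log2(p) = -1.839535, -p*log2(p) = 0.513988
  p = 18/68 = 0.264706: log2(p) = -1.917538, -p*log2(p) = 0.507584
  p = 9/68 = 0.132353: log2(p) = -2.917538, -p*log2(p) = 0.386145
  p = 19/68 = 0.279412: log2(p) = -1.839535, -p*log2(p) = 0.513988
  p = 3/68 = 0.044118: log2(p) = -4.502500, -p*log2(p) = 0.198640
H = 0.513988 + 0.507584 + 0.386145 + 0.513988 + 0.198640 = 2.120345

H = 2.1203 bits/symbol


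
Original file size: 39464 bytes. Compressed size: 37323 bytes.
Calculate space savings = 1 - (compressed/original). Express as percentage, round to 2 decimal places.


ratio = compressed/original = 37323/39464 = 0.945748
savings = 1 - ratio = 1 - 0.945748 = 0.054252
as a percentage: 0.054252 * 100 = 5.43%

Space savings = 1 - 37323/39464 = 5.43%


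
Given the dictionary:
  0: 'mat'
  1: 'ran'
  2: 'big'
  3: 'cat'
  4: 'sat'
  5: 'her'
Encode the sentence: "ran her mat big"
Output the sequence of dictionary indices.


Look up each word in the dictionary:
  'ran' -> 1
  'her' -> 5
  'mat' -> 0
  'big' -> 2

Encoded: [1, 5, 0, 2]


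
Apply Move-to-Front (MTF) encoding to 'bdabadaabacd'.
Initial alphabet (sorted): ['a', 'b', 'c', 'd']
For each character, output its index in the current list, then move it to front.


MTF encoding:
'b': index 1 in ['a', 'b', 'c', 'd'] -> ['b', 'a', 'c', 'd']
'd': index 3 in ['b', 'a', 'c', 'd'] -> ['d', 'b', 'a', 'c']
'a': index 2 in ['d', 'b', 'a', 'c'] -> ['a', 'd', 'b', 'c']
'b': index 2 in ['a', 'd', 'b', 'c'] -> ['b', 'a', 'd', 'c']
'a': index 1 in ['b', 'a', 'd', 'c'] -> ['a', 'b', 'd', 'c']
'd': index 2 in ['a', 'b', 'd', 'c'] -> ['d', 'a', 'b', 'c']
'a': index 1 in ['d', 'a', 'b', 'c'] -> ['a', 'd', 'b', 'c']
'a': index 0 in ['a', 'd', 'b', 'c'] -> ['a', 'd', 'b', 'c']
'b': index 2 in ['a', 'd', 'b', 'c'] -> ['b', 'a', 'd', 'c']
'a': index 1 in ['b', 'a', 'd', 'c'] -> ['a', 'b', 'd', 'c']
'c': index 3 in ['a', 'b', 'd', 'c'] -> ['c', 'a', 'b', 'd']
'd': index 3 in ['c', 'a', 'b', 'd'] -> ['d', 'c', 'a', 'b']


Output: [1, 3, 2, 2, 1, 2, 1, 0, 2, 1, 3, 3]


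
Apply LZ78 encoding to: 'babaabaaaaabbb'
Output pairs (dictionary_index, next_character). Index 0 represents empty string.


LZ78 encoding steps:
Dictionary: {0: ''}
Step 1: w='' (idx 0), next='b' -> output (0, 'b'), add 'b' as idx 1
Step 2: w='' (idx 0), next='a' -> output (0, 'a'), add 'a' as idx 2
Step 3: w='b' (idx 1), next='a' -> output (1, 'a'), add 'ba' as idx 3
Step 4: w='a' (idx 2), next='b' -> output (2, 'b'), add 'ab' as idx 4
Step 5: w='a' (idx 2), next='a' -> output (2, 'a'), add 'aa' as idx 5
Step 6: w='aa' (idx 5), next='a' -> output (5, 'a'), add 'aaa' as idx 6
Step 7: w='b' (idx 1), next='b' -> output (1, 'b'), add 'bb' as idx 7
Step 8: w='b' (idx 1), end of input -> output (1, '')


Encoded: [(0, 'b'), (0, 'a'), (1, 'a'), (2, 'b'), (2, 'a'), (5, 'a'), (1, 'b'), (1, '')]


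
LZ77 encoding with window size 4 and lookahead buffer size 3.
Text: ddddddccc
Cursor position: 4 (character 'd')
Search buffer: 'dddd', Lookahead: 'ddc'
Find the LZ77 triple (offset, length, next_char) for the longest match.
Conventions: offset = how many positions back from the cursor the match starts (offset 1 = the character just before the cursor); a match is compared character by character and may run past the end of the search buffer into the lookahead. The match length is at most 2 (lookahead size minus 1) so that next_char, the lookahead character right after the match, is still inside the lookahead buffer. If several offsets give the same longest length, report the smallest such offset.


Try each offset into the search buffer:
  offset=1 (pos 3, char 'd'): match length 2
  offset=2 (pos 2, char 'd'): match length 2
  offset=3 (pos 1, char 'd'): match length 2
  offset=4 (pos 0, char 'd'): match length 2
Longest match has length 2, found at offsets 1, 2, 3, 4; take the smallest, offset 1.
next_char = character at position 4 + 2 = 6 -> 'c'

Best match: offset=1, length=2 (matching 'dd' starting at position 3)
LZ77 triple: (1, 2, 'c')


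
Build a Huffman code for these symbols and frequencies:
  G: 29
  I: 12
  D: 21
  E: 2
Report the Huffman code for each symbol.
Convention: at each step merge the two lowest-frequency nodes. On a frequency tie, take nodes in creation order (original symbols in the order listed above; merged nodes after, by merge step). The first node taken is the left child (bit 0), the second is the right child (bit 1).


Huffman tree construction:
Step 1: Merge E(2) + I(12) = 14
Step 2: Merge (E+I)(14) + D(21) = 35
Step 3: Merge G(29) + ((E+I)+D)(35) = 64
Read each symbol's code off the tree from the root (left child = 0, right child = 1).

Codes:
  G: 0 (length 1)
  I: 101 (length 3)
  D: 11 (length 2)
  E: 100 (length 3)
Average code length: 113/64 = 1.7656 bits/symbol


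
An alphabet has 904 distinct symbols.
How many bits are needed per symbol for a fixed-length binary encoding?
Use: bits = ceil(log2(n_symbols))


log2(904) = 9.8202
Bracket: 2^9 = 512 < 904 <= 2^10 = 1024
So ceil(log2(904)) = 10

bits = ceil(log2(904)) = ceil(9.8202) = 10 bits


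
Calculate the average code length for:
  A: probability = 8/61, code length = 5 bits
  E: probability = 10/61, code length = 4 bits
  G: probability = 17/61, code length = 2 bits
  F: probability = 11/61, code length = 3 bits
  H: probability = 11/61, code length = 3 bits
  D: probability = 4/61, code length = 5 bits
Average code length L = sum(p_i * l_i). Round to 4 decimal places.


Weighted contributions p_i * l_i:
  A: (8/61) * 5 = 40/61
  E: (10/61) * 4 = 40/61
  G: (17/61) * 2 = 34/61
  F: (11/61) * 3 = 33/61
  H: (11/61) * 3 = 33/61
  D: (4/61) * 5 = 20/61
Sum = (40 + 40 + 34 + 33 + 33 + 20)/61 = 200/61

L = 200/61 = 3.2787 bits/symbol


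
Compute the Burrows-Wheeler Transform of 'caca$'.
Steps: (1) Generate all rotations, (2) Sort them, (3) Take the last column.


Rotations (sorted):
  0: $caca -> last char: a
  1: a$cac -> last char: c
  2: aca$c -> last char: c
  3: ca$ca -> last char: a
  4: caca$ -> last char: $


BWT = acca$


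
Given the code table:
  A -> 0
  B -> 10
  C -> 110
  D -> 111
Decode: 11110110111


Decoding:
111 -> D
10 -> B
110 -> C
111 -> D


Result: DBCD


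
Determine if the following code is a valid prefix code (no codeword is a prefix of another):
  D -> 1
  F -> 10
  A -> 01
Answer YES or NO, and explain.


Checking each pair (does one codeword prefix another?):
  D='1' vs F='10': prefix -- VIOLATION

NO -- this is NOT a valid prefix code. D (1) is a prefix of F (10).


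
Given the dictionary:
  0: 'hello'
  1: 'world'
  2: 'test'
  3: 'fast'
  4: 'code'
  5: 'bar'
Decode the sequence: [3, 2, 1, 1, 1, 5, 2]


Look up each index in the dictionary:
  3 -> 'fast'
  2 -> 'test'
  1 -> 'world'
  1 -> 'world'
  1 -> 'world'
  5 -> 'bar'
  2 -> 'test'

Decoded: "fast test world world world bar test"


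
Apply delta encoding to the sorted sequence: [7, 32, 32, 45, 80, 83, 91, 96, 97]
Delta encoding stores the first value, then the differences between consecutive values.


First value: 7
Deltas:
  32 - 7 = 25
  32 - 32 = 0
  45 - 32 = 13
  80 - 45 = 35
  83 - 80 = 3
  91 - 83 = 8
  96 - 91 = 5
  97 - 96 = 1


Delta encoded: [7, 25, 0, 13, 35, 3, 8, 5, 1]


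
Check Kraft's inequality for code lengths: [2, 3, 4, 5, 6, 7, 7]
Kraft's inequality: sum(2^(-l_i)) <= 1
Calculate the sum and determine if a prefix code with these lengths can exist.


Sum = 2^(-2) + 2^(-3) + 2^(-4) + 2^(-5) + 2^(-6) + 2^(-7) + 2^(-7)
    = 0.25 + 0.125 + 0.0625 + 0.03125 + 0.015625 + 0.0078125 + 0.0078125
    = 64/128 = 0.5
Since 0.5 <= 1, Kraft's inequality IS satisfied.
A prefix code with these lengths CAN exist.

Kraft sum = 0.5. Satisfied.


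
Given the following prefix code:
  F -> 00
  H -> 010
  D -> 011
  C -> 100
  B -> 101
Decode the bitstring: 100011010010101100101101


Decoding step by step:
Bits 100 -> C
Bits 011 -> D
Bits 010 -> H
Bits 010 -> H
Bits 101 -> B
Bits 100 -> C
Bits 101 -> B
Bits 101 -> B


Decoded message: CDHHBCBB


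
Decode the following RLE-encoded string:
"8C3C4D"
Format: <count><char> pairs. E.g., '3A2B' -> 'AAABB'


Expanding each <count><char> pair:
  8C -> 'CCCCCCCC'
  3C -> 'CCC'
  4D -> 'DDDD'

Decoded = CCCCCCCCCCCDDDD


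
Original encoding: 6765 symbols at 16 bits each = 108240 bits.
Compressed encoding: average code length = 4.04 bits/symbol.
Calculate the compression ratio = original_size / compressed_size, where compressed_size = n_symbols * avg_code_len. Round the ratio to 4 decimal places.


original_size = n_symbols * orig_bits = 6765 * 16 = 108240 bits
compressed_size = n_symbols * avg_code_len = 6765 * 4.04 = 27330.6 bits
ratio = original_size / compressed_size = 108240 / 27330.6 = 3.9604

Compression ratio = 3.9604


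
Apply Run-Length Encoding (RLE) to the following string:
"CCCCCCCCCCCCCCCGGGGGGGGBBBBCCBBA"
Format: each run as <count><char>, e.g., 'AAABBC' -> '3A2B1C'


Scanning runs left to right:
  i=0: run of 'C' x 15 -> '15C'
  i=15: run of 'G' x 8 -> '8G'
  i=23: run of 'B' x 4 -> '4B'
  i=27: run of 'C' x 2 -> '2C'
  i=29: run of 'B' x 2 -> '2B'
  i=31: run of 'A' x 1 -> '1A'

RLE = 15C8G4B2C2B1A


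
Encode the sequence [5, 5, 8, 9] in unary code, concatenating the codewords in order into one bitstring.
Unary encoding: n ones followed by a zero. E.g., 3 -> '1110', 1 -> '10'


Encode each number as n ones followed by a terminating 0:
  5 -> 111110 (6 bits)
  5 -> 111110 (6 bits)
  8 -> 111111110 (9 bits)
  9 -> 1111111110 (10 bits)
Total length = 6 + 6 + 9 + 10 = 31 bits.

Unary([5, 5, 8, 9]) = 1111101111101111111101111111110 (31 bits)


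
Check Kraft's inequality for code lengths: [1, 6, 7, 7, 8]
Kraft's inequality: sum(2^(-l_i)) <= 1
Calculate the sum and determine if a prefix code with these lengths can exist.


Sum = 2^(-1) + 2^(-6) + 2^(-7) + 2^(-7) + 2^(-8)
    = 0.5 + 0.015625 + 0.0078125 + 0.0078125 + 0.00390625
    = 137/256 = 0.53515625
Since 0.53515625 <= 1, Kraft's inequality IS satisfied.
A prefix code with these lengths CAN exist.

Kraft sum = 0.53515625. Satisfied.


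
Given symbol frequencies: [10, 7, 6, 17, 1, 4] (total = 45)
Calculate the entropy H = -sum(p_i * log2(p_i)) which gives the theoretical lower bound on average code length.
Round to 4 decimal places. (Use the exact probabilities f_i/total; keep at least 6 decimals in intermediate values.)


Per-symbol terms -p_i * log2(p_i) with p_i = f_i/45:
  p = 10/45 = 0.222222: log2(p) = -2.169925, -p*log2(p) = 0.482206
  p = 7/45 = 0.155556: log2(p) = -2.684498, -p*log2(p) = 0.417589
  p = 6/45 = 0.133333: log2(p) = -2.906891, -p*log2(p) = 0.387585
  p = 17/45 = 0.377778: log2(p) = -1.404390, -p*log2(p) = 0.530547
  p = 1/45 = 0.022222: log2(p) = -5.491853, -p*log2(p) = 0.122041
  p = 4/45 = 0.088889: log2(p) = -3.491853, -p*log2(p) = 0.310387
H = 0.482206 + 0.417589 + 0.387585 + 0.530547 + 0.122041 + 0.310387 = 2.250355

H = 2.2504 bits/symbol


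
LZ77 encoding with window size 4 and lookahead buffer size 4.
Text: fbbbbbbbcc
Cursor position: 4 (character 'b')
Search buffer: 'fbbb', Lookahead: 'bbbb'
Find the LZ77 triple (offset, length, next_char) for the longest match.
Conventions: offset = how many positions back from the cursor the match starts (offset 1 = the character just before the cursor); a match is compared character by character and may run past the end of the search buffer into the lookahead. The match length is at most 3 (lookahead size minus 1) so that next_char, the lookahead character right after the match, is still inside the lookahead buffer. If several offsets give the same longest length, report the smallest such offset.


Try each offset into the search buffer:
  offset=1 (pos 3, char 'b'): match length 3
  offset=2 (pos 2, char 'b'): match length 3
  offset=3 (pos 1, char 'b'): match length 3
  offset=4 (pos 0, char 'f'): match length 0
Longest match has length 3, found at offsets 1, 2, 3; take the smallest, offset 1.
next_char = character at position 4 + 3 = 7 -> 'b'

Best match: offset=1, length=3 (matching 'bbb' starting at position 3)
LZ77 triple: (1, 3, 'b')


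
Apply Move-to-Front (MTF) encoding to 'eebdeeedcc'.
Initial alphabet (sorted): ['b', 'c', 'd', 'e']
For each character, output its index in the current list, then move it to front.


MTF encoding:
'e': index 3 in ['b', 'c', 'd', 'e'] -> ['e', 'b', 'c', 'd']
'e': index 0 in ['e', 'b', 'c', 'd'] -> ['e', 'b', 'c', 'd']
'b': index 1 in ['e', 'b', 'c', 'd'] -> ['b', 'e', 'c', 'd']
'd': index 3 in ['b', 'e', 'c', 'd'] -> ['d', 'b', 'e', 'c']
'e': index 2 in ['d', 'b', 'e', 'c'] -> ['e', 'd', 'b', 'c']
'e': index 0 in ['e', 'd', 'b', 'c'] -> ['e', 'd', 'b', 'c']
'e': index 0 in ['e', 'd', 'b', 'c'] -> ['e', 'd', 'b', 'c']
'd': index 1 in ['e', 'd', 'b', 'c'] -> ['d', 'e', 'b', 'c']
'c': index 3 in ['d', 'e', 'b', 'c'] -> ['c', 'd', 'e', 'b']
'c': index 0 in ['c', 'd', 'e', 'b'] -> ['c', 'd', 'e', 'b']


Output: [3, 0, 1, 3, 2, 0, 0, 1, 3, 0]


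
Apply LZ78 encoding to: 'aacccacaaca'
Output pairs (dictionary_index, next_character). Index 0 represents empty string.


LZ78 encoding steps:
Dictionary: {0: ''}
Step 1: w='' (idx 0), next='a' -> output (0, 'a'), add 'a' as idx 1
Step 2: w='a' (idx 1), next='c' -> output (1, 'c'), add 'ac' as idx 2
Step 3: w='' (idx 0), next='c' -> output (0, 'c'), add 'c' as idx 3
Step 4: w='c' (idx 3), next='a' -> output (3, 'a'), add 'ca' as idx 4
Step 5: w='ca' (idx 4), next='a' -> output (4, 'a'), add 'caa' as idx 5
Step 6: w='ca' (idx 4), end of input -> output (4, '')


Encoded: [(0, 'a'), (1, 'c'), (0, 'c'), (3, 'a'), (4, 'a'), (4, '')]


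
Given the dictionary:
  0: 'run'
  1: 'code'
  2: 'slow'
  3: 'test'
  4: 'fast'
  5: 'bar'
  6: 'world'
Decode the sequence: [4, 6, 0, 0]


Look up each index in the dictionary:
  4 -> 'fast'
  6 -> 'world'
  0 -> 'run'
  0 -> 'run'

Decoded: "fast world run run"


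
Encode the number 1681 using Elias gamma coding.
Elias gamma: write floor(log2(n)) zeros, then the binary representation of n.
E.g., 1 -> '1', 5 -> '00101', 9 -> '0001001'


num_bits = floor(log2(1681)) + 1 = 11
leading_zeros = num_bits - 1 = 10
binary(1681) = 11010010001

Elias gamma(1681) = '0000000000' + '11010010001' = 000000000011010010001 (21 bits)


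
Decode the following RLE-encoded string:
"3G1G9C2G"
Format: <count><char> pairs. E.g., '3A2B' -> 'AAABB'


Expanding each <count><char> pair:
  3G -> 'GGG'
  1G -> 'G'
  9C -> 'CCCCCCCCC'
  2G -> 'GG'

Decoded = GGGGCCCCCCCCCGG


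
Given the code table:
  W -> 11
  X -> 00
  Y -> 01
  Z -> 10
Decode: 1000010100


Decoding:
10 -> Z
00 -> X
01 -> Y
01 -> Y
00 -> X


Result: ZXYYX


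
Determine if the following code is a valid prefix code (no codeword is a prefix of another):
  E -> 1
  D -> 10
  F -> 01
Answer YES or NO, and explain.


Checking each pair (does one codeword prefix another?):
  E='1' vs D='10': prefix -- VIOLATION

NO -- this is NOT a valid prefix code. E (1) is a prefix of D (10).


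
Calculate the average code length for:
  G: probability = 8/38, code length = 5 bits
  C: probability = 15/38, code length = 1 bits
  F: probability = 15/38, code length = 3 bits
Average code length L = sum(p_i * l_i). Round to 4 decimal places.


Weighted contributions p_i * l_i:
  G: (8/38) * 5 = 40/38
  C: (15/38) * 1 = 15/38
  F: (15/38) * 3 = 45/38
Sum = (40 + 15 + 45)/38 = 100/38

L = 100/38 = 2.6316 bits/symbol


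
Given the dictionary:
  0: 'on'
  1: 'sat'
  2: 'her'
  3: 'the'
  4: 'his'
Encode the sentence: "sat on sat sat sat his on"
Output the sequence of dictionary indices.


Look up each word in the dictionary:
  'sat' -> 1
  'on' -> 0
  'sat' -> 1
  'sat' -> 1
  'sat' -> 1
  'his' -> 4
  'on' -> 0

Encoded: [1, 0, 1, 1, 1, 4, 0]


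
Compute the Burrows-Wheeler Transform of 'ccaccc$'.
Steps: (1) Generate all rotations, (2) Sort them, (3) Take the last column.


Rotations (sorted):
  0: $ccaccc -> last char: c
  1: accc$cc -> last char: c
  2: c$ccacc -> last char: c
  3: caccc$c -> last char: c
  4: cc$ccac -> last char: c
  5: ccaccc$ -> last char: $
  6: ccc$cca -> last char: a


BWT = ccccc$a


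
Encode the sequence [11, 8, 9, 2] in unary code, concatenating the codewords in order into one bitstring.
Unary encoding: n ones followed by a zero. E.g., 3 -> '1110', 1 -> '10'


Encode each number as n ones followed by a terminating 0:
  11 -> 111111111110 (12 bits)
  8 -> 111111110 (9 bits)
  9 -> 1111111110 (10 bits)
  2 -> 110 (3 bits)
Total length = 12 + 9 + 10 + 3 = 34 bits.

Unary([11, 8, 9, 2]) = 1111111111101111111101111111110110 (34 bits)


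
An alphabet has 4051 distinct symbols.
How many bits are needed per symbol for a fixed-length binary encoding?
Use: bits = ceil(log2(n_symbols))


log2(4051) = 11.9841
Bracket: 2^11 = 2048 < 4051 <= 2^12 = 4096
So ceil(log2(4051)) = 12

bits = ceil(log2(4051)) = ceil(11.9841) = 12 bits


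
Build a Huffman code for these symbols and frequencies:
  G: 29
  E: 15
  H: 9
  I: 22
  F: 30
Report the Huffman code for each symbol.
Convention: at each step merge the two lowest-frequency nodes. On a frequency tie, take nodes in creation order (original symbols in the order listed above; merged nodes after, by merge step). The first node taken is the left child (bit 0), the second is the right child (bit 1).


Huffman tree construction:
Step 1: Merge H(9) + E(15) = 24
Step 2: Merge I(22) + (H+E)(24) = 46
Step 3: Merge G(29) + F(30) = 59
Step 4: Merge (I+(H+E))(46) + (G+F)(59) = 105
Read each symbol's code off the tree from the root (left child = 0, right child = 1).

Codes:
  G: 10 (length 2)
  E: 011 (length 3)
  H: 010 (length 3)
  I: 00 (length 2)
  F: 11 (length 2)
Average code length: 234/105 = 2.2286 bits/symbol


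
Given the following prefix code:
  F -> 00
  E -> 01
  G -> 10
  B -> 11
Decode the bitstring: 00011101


Decoding step by step:
Bits 00 -> F
Bits 01 -> E
Bits 11 -> B
Bits 01 -> E


Decoded message: FEBE


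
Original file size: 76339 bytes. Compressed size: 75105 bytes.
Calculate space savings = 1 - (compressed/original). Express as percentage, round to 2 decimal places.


ratio = compressed/original = 75105/76339 = 0.983835
savings = 1 - ratio = 1 - 0.983835 = 0.016165
as a percentage: 0.016165 * 100 = 1.62%

Space savings = 1 - 75105/76339 = 1.62%


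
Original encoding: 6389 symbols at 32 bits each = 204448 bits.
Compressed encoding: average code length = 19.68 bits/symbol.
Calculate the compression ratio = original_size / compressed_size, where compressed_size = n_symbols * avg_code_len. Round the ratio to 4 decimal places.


original_size = n_symbols * orig_bits = 6389 * 32 = 204448 bits
compressed_size = n_symbols * avg_code_len = 6389 * 19.68 = 125735.52 bits
ratio = original_size / compressed_size = 204448 / 125735.52 = 1.626

Compression ratio = 1.626


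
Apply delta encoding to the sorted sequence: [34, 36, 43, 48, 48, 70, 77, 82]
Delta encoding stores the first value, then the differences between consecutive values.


First value: 34
Deltas:
  36 - 34 = 2
  43 - 36 = 7
  48 - 43 = 5
  48 - 48 = 0
  70 - 48 = 22
  77 - 70 = 7
  82 - 77 = 5


Delta encoded: [34, 2, 7, 5, 0, 22, 7, 5]


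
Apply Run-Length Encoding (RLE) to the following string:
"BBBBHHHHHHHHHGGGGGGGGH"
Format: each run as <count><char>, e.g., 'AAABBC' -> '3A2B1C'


Scanning runs left to right:
  i=0: run of 'B' x 4 -> '4B'
  i=4: run of 'H' x 9 -> '9H'
  i=13: run of 'G' x 8 -> '8G'
  i=21: run of 'H' x 1 -> '1H'

RLE = 4B9H8G1H


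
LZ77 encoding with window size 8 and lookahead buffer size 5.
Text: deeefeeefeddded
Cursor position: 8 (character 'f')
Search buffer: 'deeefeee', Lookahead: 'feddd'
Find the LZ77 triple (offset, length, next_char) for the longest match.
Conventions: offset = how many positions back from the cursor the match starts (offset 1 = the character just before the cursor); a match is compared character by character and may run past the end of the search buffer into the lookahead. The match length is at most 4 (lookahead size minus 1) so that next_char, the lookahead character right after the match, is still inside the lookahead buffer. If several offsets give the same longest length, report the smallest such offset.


Try each offset into the search buffer:
  offset=1 (pos 7, char 'e'): match length 0
  offset=2 (pos 6, char 'e'): match length 0
  offset=3 (pos 5, char 'e'): match length 0
  offset=4 (pos 4, char 'f'): match length 2
  offset=5 (pos 3, char 'e'): match length 0
  offset=6 (pos 2, char 'e'): match length 0
  offset=7 (pos 1, char 'e'): match length 0
  offset=8 (pos 0, char 'd'): match length 0
Longest match has length 2 at offset 4.
next_char = character at position 8 + 2 = 10 -> 'd'

Best match: offset=4, length=2 (matching 'fe' starting at position 4)
LZ77 triple: (4, 2, 'd')


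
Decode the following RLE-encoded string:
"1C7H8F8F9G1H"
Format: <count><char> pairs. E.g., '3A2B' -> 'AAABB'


Expanding each <count><char> pair:
  1C -> 'C'
  7H -> 'HHHHHHH'
  8F -> 'FFFFFFFF'
  8F -> 'FFFFFFFF'
  9G -> 'GGGGGGGGG'
  1H -> 'H'

Decoded = CHHHHHHHFFFFFFFFFFFFFFFFGGGGGGGGGH


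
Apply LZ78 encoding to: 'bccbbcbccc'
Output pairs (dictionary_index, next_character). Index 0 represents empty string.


LZ78 encoding steps:
Dictionary: {0: ''}
Step 1: w='' (idx 0), next='b' -> output (0, 'b'), add 'b' as idx 1
Step 2: w='' (idx 0), next='c' -> output (0, 'c'), add 'c' as idx 2
Step 3: w='c' (idx 2), next='b' -> output (2, 'b'), add 'cb' as idx 3
Step 4: w='b' (idx 1), next='c' -> output (1, 'c'), add 'bc' as idx 4
Step 5: w='bc' (idx 4), next='c' -> output (4, 'c'), add 'bcc' as idx 5
Step 6: w='c' (idx 2), end of input -> output (2, '')


Encoded: [(0, 'b'), (0, 'c'), (2, 'b'), (1, 'c'), (4, 'c'), (2, '')]


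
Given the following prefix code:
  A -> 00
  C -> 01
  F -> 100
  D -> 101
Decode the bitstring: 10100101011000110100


Decoding step by step:
Bits 101 -> D
Bits 00 -> A
Bits 101 -> D
Bits 01 -> C
Bits 100 -> F
Bits 01 -> C
Bits 101 -> D
Bits 00 -> A


Decoded message: DADCFCDA


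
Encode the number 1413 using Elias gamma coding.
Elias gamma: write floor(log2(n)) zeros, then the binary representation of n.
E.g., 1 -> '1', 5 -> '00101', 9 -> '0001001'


num_bits = floor(log2(1413)) + 1 = 11
leading_zeros = num_bits - 1 = 10
binary(1413) = 10110000101

Elias gamma(1413) = '0000000000' + '10110000101' = 000000000010110000101 (21 bits)


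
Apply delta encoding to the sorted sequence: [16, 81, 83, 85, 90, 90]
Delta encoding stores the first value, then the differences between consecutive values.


First value: 16
Deltas:
  81 - 16 = 65
  83 - 81 = 2
  85 - 83 = 2
  90 - 85 = 5
  90 - 90 = 0


Delta encoded: [16, 65, 2, 2, 5, 0]


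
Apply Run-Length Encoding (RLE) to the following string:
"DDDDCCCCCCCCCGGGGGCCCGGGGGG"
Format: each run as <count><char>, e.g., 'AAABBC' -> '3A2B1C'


Scanning runs left to right:
  i=0: run of 'D' x 4 -> '4D'
  i=4: run of 'C' x 9 -> '9C'
  i=13: run of 'G' x 5 -> '5G'
  i=18: run of 'C' x 3 -> '3C'
  i=21: run of 'G' x 6 -> '6G'

RLE = 4D9C5G3C6G


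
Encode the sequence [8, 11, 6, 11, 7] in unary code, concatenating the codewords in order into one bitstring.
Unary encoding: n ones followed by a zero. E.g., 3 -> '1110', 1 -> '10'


Encode each number as n ones followed by a terminating 0:
  8 -> 111111110 (9 bits)
  11 -> 111111111110 (12 bits)
  6 -> 1111110 (7 bits)
  11 -> 111111111110 (12 bits)
  7 -> 11111110 (8 bits)
Total length = 9 + 12 + 7 + 12 + 8 = 48 bits.

Unary([8, 11, 6, 11, 7]) = 111111110111111111110111111011111111111011111110 (48 bits)


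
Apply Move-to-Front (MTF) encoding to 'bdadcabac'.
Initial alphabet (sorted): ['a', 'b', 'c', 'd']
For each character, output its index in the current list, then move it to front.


MTF encoding:
'b': index 1 in ['a', 'b', 'c', 'd'] -> ['b', 'a', 'c', 'd']
'd': index 3 in ['b', 'a', 'c', 'd'] -> ['d', 'b', 'a', 'c']
'a': index 2 in ['d', 'b', 'a', 'c'] -> ['a', 'd', 'b', 'c']
'd': index 1 in ['a', 'd', 'b', 'c'] -> ['d', 'a', 'b', 'c']
'c': index 3 in ['d', 'a', 'b', 'c'] -> ['c', 'd', 'a', 'b']
'a': index 2 in ['c', 'd', 'a', 'b'] -> ['a', 'c', 'd', 'b']
'b': index 3 in ['a', 'c', 'd', 'b'] -> ['b', 'a', 'c', 'd']
'a': index 1 in ['b', 'a', 'c', 'd'] -> ['a', 'b', 'c', 'd']
'c': index 2 in ['a', 'b', 'c', 'd'] -> ['c', 'a', 'b', 'd']


Output: [1, 3, 2, 1, 3, 2, 3, 1, 2]


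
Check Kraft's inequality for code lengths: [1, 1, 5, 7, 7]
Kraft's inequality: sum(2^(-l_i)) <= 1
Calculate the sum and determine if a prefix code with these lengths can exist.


Sum = 2^(-1) + 2^(-1) + 2^(-5) + 2^(-7) + 2^(-7)
    = 0.5 + 0.5 + 0.03125 + 0.0078125 + 0.0078125
    = 134/128 = 1.046875
Since 1.046875 > 1, Kraft's inequality is NOT satisfied.
A prefix code with these lengths CANNOT exist.

Kraft sum = 1.046875. Not satisfied.


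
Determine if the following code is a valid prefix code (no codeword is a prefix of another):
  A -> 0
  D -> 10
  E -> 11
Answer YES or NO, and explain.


Checking each pair (does one codeword prefix another?):
  A='0' vs D='10': no prefix
  A='0' vs E='11': no prefix
  D='10' vs A='0': no prefix
  D='10' vs E='11': no prefix
  E='11' vs A='0': no prefix
  E='11' vs D='10': no prefix
No violation found over all pairs.

YES -- this is a valid prefix code. No codeword is a prefix of any other codeword.


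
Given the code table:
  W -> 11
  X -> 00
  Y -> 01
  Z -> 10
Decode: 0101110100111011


Decoding:
01 -> Y
01 -> Y
11 -> W
01 -> Y
00 -> X
11 -> W
10 -> Z
11 -> W


Result: YYWYXWZW


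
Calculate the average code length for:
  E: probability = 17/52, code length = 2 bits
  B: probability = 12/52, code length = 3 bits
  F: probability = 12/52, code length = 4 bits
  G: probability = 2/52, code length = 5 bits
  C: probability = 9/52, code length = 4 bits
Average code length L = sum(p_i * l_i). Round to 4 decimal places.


Weighted contributions p_i * l_i:
  E: (17/52) * 2 = 34/52
  B: (12/52) * 3 = 36/52
  F: (12/52) * 4 = 48/52
  G: (2/52) * 5 = 10/52
  C: (9/52) * 4 = 36/52
Sum = (34 + 36 + 48 + 10 + 36)/52 = 164/52

L = 164/52 = 3.1538 bits/symbol


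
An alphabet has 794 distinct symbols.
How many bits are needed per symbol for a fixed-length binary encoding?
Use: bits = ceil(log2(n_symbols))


log2(794) = 9.633
Bracket: 2^9 = 512 < 794 <= 2^10 = 1024
So ceil(log2(794)) = 10

bits = ceil(log2(794)) = ceil(9.633) = 10 bits


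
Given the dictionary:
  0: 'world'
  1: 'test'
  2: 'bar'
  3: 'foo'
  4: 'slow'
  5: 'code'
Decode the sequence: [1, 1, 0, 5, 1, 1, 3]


Look up each index in the dictionary:
  1 -> 'test'
  1 -> 'test'
  0 -> 'world'
  5 -> 'code'
  1 -> 'test'
  1 -> 'test'
  3 -> 'foo'

Decoded: "test test world code test test foo"


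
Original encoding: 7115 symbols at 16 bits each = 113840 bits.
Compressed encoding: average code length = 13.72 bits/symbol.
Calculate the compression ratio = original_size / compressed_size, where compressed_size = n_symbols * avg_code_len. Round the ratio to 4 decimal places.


original_size = n_symbols * orig_bits = 7115 * 16 = 113840 bits
compressed_size = n_symbols * avg_code_len = 7115 * 13.72 = 97617.8 bits
ratio = original_size / compressed_size = 113840 / 97617.8 = 1.1662

Compression ratio = 1.1662


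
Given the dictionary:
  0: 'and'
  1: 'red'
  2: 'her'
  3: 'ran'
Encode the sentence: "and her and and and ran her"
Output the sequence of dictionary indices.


Look up each word in the dictionary:
  'and' -> 0
  'her' -> 2
  'and' -> 0
  'and' -> 0
  'and' -> 0
  'ran' -> 3
  'her' -> 2

Encoded: [0, 2, 0, 0, 0, 3, 2]


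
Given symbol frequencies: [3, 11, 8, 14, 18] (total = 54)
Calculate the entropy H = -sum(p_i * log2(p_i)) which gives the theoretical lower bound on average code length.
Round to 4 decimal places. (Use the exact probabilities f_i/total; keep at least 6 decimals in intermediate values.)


Per-symbol terms -p_i * log2(p_i) with p_i = f_i/54:
  p = 3/54 = 0.055556: log2(p) = -4.169925, -p*log2(p) = 0.231663
  p = 11/54 = 0.203704: log2(p) = -2.295456, -p*log2(p) = 0.467593
  p = 8/54 = 0.148148: log2(p) = -2.754888, -p*log2(p) = 0.408131
  p = 14/54 = 0.259259: log2(p) = -1.947533, -p*log2(p) = 0.504916
  p = 18/54 = 0.333333: log2(p) = -1.584963, -p*log2(p) = 0.528321
H = 0.231663 + 0.467593 + 0.408131 + 0.504916 + 0.528321 = 2.140624

H = 2.1406 bits/symbol


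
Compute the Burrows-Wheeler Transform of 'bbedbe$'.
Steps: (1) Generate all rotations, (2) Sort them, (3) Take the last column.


Rotations (sorted):
  0: $bbedbe -> last char: e
  1: bbedbe$ -> last char: $
  2: be$bbed -> last char: d
  3: bedbe$b -> last char: b
  4: dbe$bbe -> last char: e
  5: e$bbedb -> last char: b
  6: edbe$bb -> last char: b


BWT = e$dbebb


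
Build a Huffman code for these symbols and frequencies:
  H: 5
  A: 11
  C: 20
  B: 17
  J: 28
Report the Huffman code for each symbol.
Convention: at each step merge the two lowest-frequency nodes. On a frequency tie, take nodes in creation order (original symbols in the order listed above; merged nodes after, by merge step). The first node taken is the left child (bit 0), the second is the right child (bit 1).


Huffman tree construction:
Step 1: Merge H(5) + A(11) = 16
Step 2: Merge (H+A)(16) + B(17) = 33
Step 3: Merge C(20) + J(28) = 48
Step 4: Merge ((H+A)+B)(33) + (C+J)(48) = 81
Read each symbol's code off the tree from the root (left child = 0, right child = 1).

Codes:
  H: 000 (length 3)
  A: 001 (length 3)
  C: 10 (length 2)
  B: 01 (length 2)
  J: 11 (length 2)
Average code length: 178/81 = 2.1975 bits/symbol


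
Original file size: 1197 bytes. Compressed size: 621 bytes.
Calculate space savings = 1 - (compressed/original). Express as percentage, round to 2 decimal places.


ratio = compressed/original = 621/1197 = 0.518797
savings = 1 - ratio = 1 - 0.518797 = 0.481203
as a percentage: 0.481203 * 100 = 48.12%

Space savings = 1 - 621/1197 = 48.12%


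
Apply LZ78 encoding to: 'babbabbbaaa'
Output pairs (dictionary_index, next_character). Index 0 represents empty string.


LZ78 encoding steps:
Dictionary: {0: ''}
Step 1: w='' (idx 0), next='b' -> output (0, 'b'), add 'b' as idx 1
Step 2: w='' (idx 0), next='a' -> output (0, 'a'), add 'a' as idx 2
Step 3: w='b' (idx 1), next='b' -> output (1, 'b'), add 'bb' as idx 3
Step 4: w='a' (idx 2), next='b' -> output (2, 'b'), add 'ab' as idx 4
Step 5: w='bb' (idx 3), next='a' -> output (3, 'a'), add 'bba' as idx 5
Step 6: w='a' (idx 2), next='a' -> output (2, 'a'), add 'aa' as idx 6


Encoded: [(0, 'b'), (0, 'a'), (1, 'b'), (2, 'b'), (3, 'a'), (2, 'a')]


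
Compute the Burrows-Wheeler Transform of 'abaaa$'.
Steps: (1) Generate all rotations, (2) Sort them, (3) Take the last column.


Rotations (sorted):
  0: $abaaa -> last char: a
  1: a$abaa -> last char: a
  2: aa$aba -> last char: a
  3: aaa$ab -> last char: b
  4: abaaa$ -> last char: $
  5: baaa$a -> last char: a


BWT = aaab$a


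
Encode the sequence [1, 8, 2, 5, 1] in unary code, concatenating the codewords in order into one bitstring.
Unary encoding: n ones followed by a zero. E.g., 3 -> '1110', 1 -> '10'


Encode each number as n ones followed by a terminating 0:
  1 -> 10 (2 bits)
  8 -> 111111110 (9 bits)
  2 -> 110 (3 bits)
  5 -> 111110 (6 bits)
  1 -> 10 (2 bits)
Total length = 2 + 9 + 3 + 6 + 2 = 22 bits.

Unary([1, 8, 2, 5, 1]) = 1011111111011011111010 (22 bits)


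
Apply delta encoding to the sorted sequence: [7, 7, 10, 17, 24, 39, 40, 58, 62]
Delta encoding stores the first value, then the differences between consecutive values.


First value: 7
Deltas:
  7 - 7 = 0
  10 - 7 = 3
  17 - 10 = 7
  24 - 17 = 7
  39 - 24 = 15
  40 - 39 = 1
  58 - 40 = 18
  62 - 58 = 4


Delta encoded: [7, 0, 3, 7, 7, 15, 1, 18, 4]


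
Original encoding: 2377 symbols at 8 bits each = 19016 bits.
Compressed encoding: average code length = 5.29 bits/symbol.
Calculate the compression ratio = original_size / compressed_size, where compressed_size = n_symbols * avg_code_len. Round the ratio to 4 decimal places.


original_size = n_symbols * orig_bits = 2377 * 8 = 19016 bits
compressed_size = n_symbols * avg_code_len = 2377 * 5.29 = 12574.33 bits
ratio = original_size / compressed_size = 19016 / 12574.33 = 1.5123

Compression ratio = 1.5123


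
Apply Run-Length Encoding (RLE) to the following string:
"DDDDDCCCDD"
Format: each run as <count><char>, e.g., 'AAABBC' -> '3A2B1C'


Scanning runs left to right:
  i=0: run of 'D' x 5 -> '5D'
  i=5: run of 'C' x 3 -> '3C'
  i=8: run of 'D' x 2 -> '2D'

RLE = 5D3C2D


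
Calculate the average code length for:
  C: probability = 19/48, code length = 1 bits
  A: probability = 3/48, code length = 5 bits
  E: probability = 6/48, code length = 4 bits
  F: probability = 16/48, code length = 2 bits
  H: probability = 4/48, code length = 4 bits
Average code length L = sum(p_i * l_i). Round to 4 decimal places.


Weighted contributions p_i * l_i:
  C: (19/48) * 1 = 19/48
  A: (3/48) * 5 = 15/48
  E: (6/48) * 4 = 24/48
  F: (16/48) * 2 = 32/48
  H: (4/48) * 4 = 16/48
Sum = (19 + 15 + 24 + 32 + 16)/48 = 106/48

L = 106/48 = 2.2083 bits/symbol


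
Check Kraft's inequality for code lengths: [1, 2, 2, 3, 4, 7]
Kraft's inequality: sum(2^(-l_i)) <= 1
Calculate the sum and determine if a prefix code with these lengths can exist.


Sum = 2^(-1) + 2^(-2) + 2^(-2) + 2^(-3) + 2^(-4) + 2^(-7)
    = 0.5 + 0.25 + 0.25 + 0.125 + 0.0625 + 0.0078125
    = 153/128 = 1.1953125
Since 1.1953125 > 1, Kraft's inequality is NOT satisfied.
A prefix code with these lengths CANNOT exist.

Kraft sum = 1.1953125. Not satisfied.


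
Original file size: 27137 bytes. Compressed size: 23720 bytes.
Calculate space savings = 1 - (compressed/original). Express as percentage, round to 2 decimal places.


ratio = compressed/original = 23720/27137 = 0.874083
savings = 1 - ratio = 1 - 0.874083 = 0.125917
as a percentage: 0.125917 * 100 = 12.59%

Space savings = 1 - 23720/27137 = 12.59%


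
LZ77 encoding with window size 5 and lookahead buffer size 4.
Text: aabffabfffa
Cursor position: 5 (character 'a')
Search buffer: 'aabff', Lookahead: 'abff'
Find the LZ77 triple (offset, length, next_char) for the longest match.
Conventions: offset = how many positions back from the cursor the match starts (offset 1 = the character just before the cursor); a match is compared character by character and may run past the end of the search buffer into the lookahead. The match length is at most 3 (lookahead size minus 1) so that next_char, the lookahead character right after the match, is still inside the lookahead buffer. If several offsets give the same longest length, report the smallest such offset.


Try each offset into the search buffer:
  offset=1 (pos 4, char 'f'): match length 0
  offset=2 (pos 3, char 'f'): match length 0
  offset=3 (pos 2, char 'b'): match length 0
  offset=4 (pos 1, char 'a'): match length 3
  offset=5 (pos 0, char 'a'): match length 1
Longest match has length 3 at offset 4.
next_char = character at position 5 + 3 = 8 -> 'f'

Best match: offset=4, length=3 (matching 'abf' starting at position 1)
LZ77 triple: (4, 3, 'f')


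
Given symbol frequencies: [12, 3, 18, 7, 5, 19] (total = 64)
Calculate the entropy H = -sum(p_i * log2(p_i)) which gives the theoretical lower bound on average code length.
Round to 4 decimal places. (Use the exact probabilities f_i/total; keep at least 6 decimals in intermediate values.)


Per-symbol terms -p_i * log2(p_i) with p_i = f_i/64:
  p = 12/64 = 0.187500: log2(p) = -2.415037, -p*log2(p) = 0.452820
  p = 3/64 = 0.046875: log2(p) = -4.415037, -p*log2(p) = 0.206955
  p = 18/64 = 0.281250: log2(p) = -1.830075, -p*log2(p) = 0.514709
  p = 7/64 = 0.109375: log2(p) = -3.192645, -p*log2(p) = 0.349196
  p = 5/64 = 0.078125: log2(p) = -3.678072, -p*log2(p) = 0.287349
  p = 19/64 = 0.296875: log2(p) = -1.752072, -p*log2(p) = 0.520147
H = 0.452820 + 0.206955 + 0.514709 + 0.349196 + 0.287349 + 0.520147 = 2.331176

H = 2.3312 bits/symbol


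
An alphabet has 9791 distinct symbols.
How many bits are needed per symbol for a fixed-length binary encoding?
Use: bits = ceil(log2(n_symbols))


log2(9791) = 13.2572
Bracket: 2^13 = 8192 < 9791 <= 2^14 = 16384
So ceil(log2(9791)) = 14

bits = ceil(log2(9791)) = ceil(13.2572) = 14 bits


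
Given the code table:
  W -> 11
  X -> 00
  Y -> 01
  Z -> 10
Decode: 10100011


Decoding:
10 -> Z
10 -> Z
00 -> X
11 -> W


Result: ZZXW


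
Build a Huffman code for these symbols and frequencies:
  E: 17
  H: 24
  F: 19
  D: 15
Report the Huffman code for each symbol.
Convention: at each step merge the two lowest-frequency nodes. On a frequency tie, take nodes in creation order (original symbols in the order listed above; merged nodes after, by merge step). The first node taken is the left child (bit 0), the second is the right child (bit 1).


Huffman tree construction:
Step 1: Merge D(15) + E(17) = 32
Step 2: Merge F(19) + H(24) = 43
Step 3: Merge (D+E)(32) + (F+H)(43) = 75
Read each symbol's code off the tree from the root (left child = 0, right child = 1).

Codes:
  E: 01 (length 2)
  H: 11 (length 2)
  F: 10 (length 2)
  D: 00 (length 2)
Average code length: 150/75 = 2.0000 bits/symbol


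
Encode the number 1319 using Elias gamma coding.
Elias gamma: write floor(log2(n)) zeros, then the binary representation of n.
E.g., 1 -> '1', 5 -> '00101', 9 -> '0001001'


num_bits = floor(log2(1319)) + 1 = 11
leading_zeros = num_bits - 1 = 10
binary(1319) = 10100100111

Elias gamma(1319) = '0000000000' + '10100100111' = 000000000010100100111 (21 bits)


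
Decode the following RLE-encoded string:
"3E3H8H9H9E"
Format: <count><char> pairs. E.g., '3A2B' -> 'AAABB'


Expanding each <count><char> pair:
  3E -> 'EEE'
  3H -> 'HHH'
  8H -> 'HHHHHHHH'
  9H -> 'HHHHHHHHH'
  9E -> 'EEEEEEEEE'

Decoded = EEEHHHHHHHHHHHHHHHHHHHHEEEEEEEEE


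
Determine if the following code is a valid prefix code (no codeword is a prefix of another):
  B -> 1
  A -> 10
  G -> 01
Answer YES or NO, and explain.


Checking each pair (does one codeword prefix another?):
  B='1' vs A='10': prefix -- VIOLATION

NO -- this is NOT a valid prefix code. B (1) is a prefix of A (10).


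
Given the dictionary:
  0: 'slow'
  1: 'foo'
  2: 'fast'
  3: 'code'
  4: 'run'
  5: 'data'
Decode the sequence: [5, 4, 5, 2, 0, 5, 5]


Look up each index in the dictionary:
  5 -> 'data'
  4 -> 'run'
  5 -> 'data'
  2 -> 'fast'
  0 -> 'slow'
  5 -> 'data'
  5 -> 'data'

Decoded: "data run data fast slow data data"


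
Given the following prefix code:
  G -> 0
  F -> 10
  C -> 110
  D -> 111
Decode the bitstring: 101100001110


Decoding step by step:
Bits 10 -> F
Bits 110 -> C
Bits 0 -> G
Bits 0 -> G
Bits 0 -> G
Bits 111 -> D
Bits 0 -> G


Decoded message: FCGGGDG


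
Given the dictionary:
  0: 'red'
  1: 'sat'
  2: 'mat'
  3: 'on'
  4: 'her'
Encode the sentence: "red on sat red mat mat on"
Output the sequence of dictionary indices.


Look up each word in the dictionary:
  'red' -> 0
  'on' -> 3
  'sat' -> 1
  'red' -> 0
  'mat' -> 2
  'mat' -> 2
  'on' -> 3

Encoded: [0, 3, 1, 0, 2, 2, 3]


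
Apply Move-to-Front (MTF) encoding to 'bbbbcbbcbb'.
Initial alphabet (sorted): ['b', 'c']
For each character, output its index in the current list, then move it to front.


MTF encoding:
'b': index 0 in ['b', 'c'] -> ['b', 'c']
'b': index 0 in ['b', 'c'] -> ['b', 'c']
'b': index 0 in ['b', 'c'] -> ['b', 'c']
'b': index 0 in ['b', 'c'] -> ['b', 'c']
'c': index 1 in ['b', 'c'] -> ['c', 'b']
'b': index 1 in ['c', 'b'] -> ['b', 'c']
'b': index 0 in ['b', 'c'] -> ['b', 'c']
'c': index 1 in ['b', 'c'] -> ['c', 'b']
'b': index 1 in ['c', 'b'] -> ['b', 'c']
'b': index 0 in ['b', 'c'] -> ['b', 'c']


Output: [0, 0, 0, 0, 1, 1, 0, 1, 1, 0]
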